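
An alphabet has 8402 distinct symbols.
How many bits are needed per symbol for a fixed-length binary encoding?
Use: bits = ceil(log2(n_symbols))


log2(8402) = 13.0365
Bracket: 2^13 = 8192 < 8402 <= 2^14 = 16384
So ceil(log2(8402)) = 14

bits = ceil(log2(8402)) = ceil(13.0365) = 14 bits


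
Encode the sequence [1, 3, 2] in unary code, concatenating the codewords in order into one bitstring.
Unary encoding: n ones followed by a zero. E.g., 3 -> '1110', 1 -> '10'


Encode each number as n ones followed by a terminating 0:
  1 -> 10 (2 bits)
  3 -> 1110 (4 bits)
  2 -> 110 (3 bits)
Total length = 2 + 4 + 3 = 9 bits.

Unary([1, 3, 2]) = 101110110 (9 bits)


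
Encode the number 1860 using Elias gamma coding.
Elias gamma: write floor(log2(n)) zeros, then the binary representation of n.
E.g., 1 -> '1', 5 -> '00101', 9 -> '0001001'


num_bits = floor(log2(1860)) + 1 = 11
leading_zeros = num_bits - 1 = 10
binary(1860) = 11101000100

Elias gamma(1860) = '0000000000' + '11101000100' = 000000000011101000100 (21 bits)


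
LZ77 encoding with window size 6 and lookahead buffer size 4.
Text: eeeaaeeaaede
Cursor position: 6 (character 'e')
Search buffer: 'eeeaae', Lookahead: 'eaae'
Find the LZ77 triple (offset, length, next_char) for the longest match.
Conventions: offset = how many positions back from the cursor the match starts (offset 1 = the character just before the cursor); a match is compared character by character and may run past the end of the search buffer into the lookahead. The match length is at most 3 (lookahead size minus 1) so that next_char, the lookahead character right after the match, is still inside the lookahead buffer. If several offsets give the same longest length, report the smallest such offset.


Try each offset into the search buffer:
  offset=1 (pos 5, char 'e'): match length 1
  offset=2 (pos 4, char 'a'): match length 0
  offset=3 (pos 3, char 'a'): match length 0
  offset=4 (pos 2, char 'e'): match length 3
  offset=5 (pos 1, char 'e'): match length 1
  offset=6 (pos 0, char 'e'): match length 1
Longest match has length 3 at offset 4.
next_char = character at position 6 + 3 = 9 -> 'e'

Best match: offset=4, length=3 (matching 'eaa' starting at position 2)
LZ77 triple: (4, 3, 'e')


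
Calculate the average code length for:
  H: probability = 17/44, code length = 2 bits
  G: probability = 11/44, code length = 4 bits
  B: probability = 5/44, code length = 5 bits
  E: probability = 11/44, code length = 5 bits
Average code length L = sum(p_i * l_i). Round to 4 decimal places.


Weighted contributions p_i * l_i:
  H: (17/44) * 2 = 34/44
  G: (11/44) * 4 = 44/44
  B: (5/44) * 5 = 25/44
  E: (11/44) * 5 = 55/44
Sum = (34 + 44 + 25 + 55)/44 = 158/44

L = 158/44 = 3.5909 bits/symbol


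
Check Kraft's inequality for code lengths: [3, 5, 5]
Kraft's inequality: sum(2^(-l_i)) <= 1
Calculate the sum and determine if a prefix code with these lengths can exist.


Sum = 2^(-3) + 2^(-5) + 2^(-5)
    = 0.125 + 0.03125 + 0.03125
    = 6/32 = 0.1875
Since 0.1875 <= 1, Kraft's inequality IS satisfied.
A prefix code with these lengths CAN exist.

Kraft sum = 0.1875. Satisfied.


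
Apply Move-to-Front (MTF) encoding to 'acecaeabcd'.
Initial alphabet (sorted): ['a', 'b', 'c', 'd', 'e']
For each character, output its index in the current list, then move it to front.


MTF encoding:
'a': index 0 in ['a', 'b', 'c', 'd', 'e'] -> ['a', 'b', 'c', 'd', 'e']
'c': index 2 in ['a', 'b', 'c', 'd', 'e'] -> ['c', 'a', 'b', 'd', 'e']
'e': index 4 in ['c', 'a', 'b', 'd', 'e'] -> ['e', 'c', 'a', 'b', 'd']
'c': index 1 in ['e', 'c', 'a', 'b', 'd'] -> ['c', 'e', 'a', 'b', 'd']
'a': index 2 in ['c', 'e', 'a', 'b', 'd'] -> ['a', 'c', 'e', 'b', 'd']
'e': index 2 in ['a', 'c', 'e', 'b', 'd'] -> ['e', 'a', 'c', 'b', 'd']
'a': index 1 in ['e', 'a', 'c', 'b', 'd'] -> ['a', 'e', 'c', 'b', 'd']
'b': index 3 in ['a', 'e', 'c', 'b', 'd'] -> ['b', 'a', 'e', 'c', 'd']
'c': index 3 in ['b', 'a', 'e', 'c', 'd'] -> ['c', 'b', 'a', 'e', 'd']
'd': index 4 in ['c', 'b', 'a', 'e', 'd'] -> ['d', 'c', 'b', 'a', 'e']


Output: [0, 2, 4, 1, 2, 2, 1, 3, 3, 4]


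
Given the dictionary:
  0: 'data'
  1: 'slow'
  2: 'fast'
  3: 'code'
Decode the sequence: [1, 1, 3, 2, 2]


Look up each index in the dictionary:
  1 -> 'slow'
  1 -> 'slow'
  3 -> 'code'
  2 -> 'fast'
  2 -> 'fast'

Decoded: "slow slow code fast fast"


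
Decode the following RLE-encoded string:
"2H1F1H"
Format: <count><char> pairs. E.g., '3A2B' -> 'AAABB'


Expanding each <count><char> pair:
  2H -> 'HH'
  1F -> 'F'
  1H -> 'H'

Decoded = HHFH


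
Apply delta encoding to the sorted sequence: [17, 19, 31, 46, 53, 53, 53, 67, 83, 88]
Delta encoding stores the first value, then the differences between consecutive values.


First value: 17
Deltas:
  19 - 17 = 2
  31 - 19 = 12
  46 - 31 = 15
  53 - 46 = 7
  53 - 53 = 0
  53 - 53 = 0
  67 - 53 = 14
  83 - 67 = 16
  88 - 83 = 5


Delta encoded: [17, 2, 12, 15, 7, 0, 0, 14, 16, 5]


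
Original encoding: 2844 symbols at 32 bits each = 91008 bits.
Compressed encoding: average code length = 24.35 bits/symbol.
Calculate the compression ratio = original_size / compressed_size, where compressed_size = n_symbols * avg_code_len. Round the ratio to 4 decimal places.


original_size = n_symbols * orig_bits = 2844 * 32 = 91008 bits
compressed_size = n_symbols * avg_code_len = 2844 * 24.35 = 69251.4 bits
ratio = original_size / compressed_size = 91008 / 69251.4 = 1.3142

Compression ratio = 1.3142


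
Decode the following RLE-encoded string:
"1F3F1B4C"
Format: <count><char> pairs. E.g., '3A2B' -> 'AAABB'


Expanding each <count><char> pair:
  1F -> 'F'
  3F -> 'FFF'
  1B -> 'B'
  4C -> 'CCCC'

Decoded = FFFFBCCCC


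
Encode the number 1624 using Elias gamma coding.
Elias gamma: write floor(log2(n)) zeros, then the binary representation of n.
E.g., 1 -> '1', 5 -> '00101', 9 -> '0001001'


num_bits = floor(log2(1624)) + 1 = 11
leading_zeros = num_bits - 1 = 10
binary(1624) = 11001011000

Elias gamma(1624) = '0000000000' + '11001011000' = 000000000011001011000 (21 bits)


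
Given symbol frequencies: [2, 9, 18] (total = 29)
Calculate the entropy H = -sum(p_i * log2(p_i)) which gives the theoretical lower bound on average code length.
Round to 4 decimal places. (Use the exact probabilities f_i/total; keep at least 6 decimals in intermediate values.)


Per-symbol terms -p_i * log2(p_i) with p_i = f_i/29:
  p = 2/29 = 0.068966: log2(p) = -3.857981, -p*log2(p) = 0.266068
  p = 9/29 = 0.310345: log2(p) = -1.688056, -p*log2(p) = 0.523879
  p = 18/29 = 0.620690: log2(p) = -0.688056, -p*log2(p) = 0.427069
H = 0.266068 + 0.523879 + 0.427069 = 1.217016

H = 1.217 bits/symbol


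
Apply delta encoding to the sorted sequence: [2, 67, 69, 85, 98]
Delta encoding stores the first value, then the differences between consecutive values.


First value: 2
Deltas:
  67 - 2 = 65
  69 - 67 = 2
  85 - 69 = 16
  98 - 85 = 13


Delta encoded: [2, 65, 2, 16, 13]


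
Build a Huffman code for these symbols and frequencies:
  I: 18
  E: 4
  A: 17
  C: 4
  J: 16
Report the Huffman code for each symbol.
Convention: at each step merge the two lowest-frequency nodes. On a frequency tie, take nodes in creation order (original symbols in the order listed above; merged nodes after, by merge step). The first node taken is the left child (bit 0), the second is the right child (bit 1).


Huffman tree construction:
Step 1: Merge E(4) + C(4) = 8
Step 2: Merge (E+C)(8) + J(16) = 24
Step 3: Merge A(17) + I(18) = 35
Step 4: Merge ((E+C)+J)(24) + (A+I)(35) = 59
Read each symbol's code off the tree from the root (left child = 0, right child = 1).

Codes:
  I: 11 (length 2)
  E: 000 (length 3)
  A: 10 (length 2)
  C: 001 (length 3)
  J: 01 (length 2)
Average code length: 126/59 = 2.1356 bits/symbol


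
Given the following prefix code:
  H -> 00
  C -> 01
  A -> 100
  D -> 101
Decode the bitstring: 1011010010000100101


Decoding step by step:
Bits 101 -> D
Bits 101 -> D
Bits 00 -> H
Bits 100 -> A
Bits 00 -> H
Bits 100 -> A
Bits 101 -> D


Decoded message: DDHAHAD


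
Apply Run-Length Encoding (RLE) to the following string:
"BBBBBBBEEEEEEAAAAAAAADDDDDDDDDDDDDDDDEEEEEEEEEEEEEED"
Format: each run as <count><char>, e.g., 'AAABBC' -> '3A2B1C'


Scanning runs left to right:
  i=0: run of 'B' x 7 -> '7B'
  i=7: run of 'E' x 6 -> '6E'
  i=13: run of 'A' x 8 -> '8A'
  i=21: run of 'D' x 16 -> '16D'
  i=37: run of 'E' x 14 -> '14E'
  i=51: run of 'D' x 1 -> '1D'

RLE = 7B6E8A16D14E1D


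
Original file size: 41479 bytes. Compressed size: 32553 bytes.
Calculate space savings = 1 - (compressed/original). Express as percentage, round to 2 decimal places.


ratio = compressed/original = 32553/41479 = 0.784807
savings = 1 - ratio = 1 - 0.784807 = 0.215193
as a percentage: 0.215193 * 100 = 21.52%

Space savings = 1 - 32553/41479 = 21.52%


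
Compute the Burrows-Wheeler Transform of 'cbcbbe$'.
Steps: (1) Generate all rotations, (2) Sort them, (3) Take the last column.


Rotations (sorted):
  0: $cbcbbe -> last char: e
  1: bbe$cbc -> last char: c
  2: bcbbe$c -> last char: c
  3: be$cbcb -> last char: b
  4: cbbe$cb -> last char: b
  5: cbcbbe$ -> last char: $
  6: e$cbcbb -> last char: b


BWT = eccbb$b


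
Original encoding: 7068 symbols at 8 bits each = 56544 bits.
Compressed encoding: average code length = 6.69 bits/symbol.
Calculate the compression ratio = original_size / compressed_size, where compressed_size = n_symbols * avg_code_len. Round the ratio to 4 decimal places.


original_size = n_symbols * orig_bits = 7068 * 8 = 56544 bits
compressed_size = n_symbols * avg_code_len = 7068 * 6.69 = 47284.92 bits
ratio = original_size / compressed_size = 56544 / 47284.92 = 1.1958

Compression ratio = 1.1958


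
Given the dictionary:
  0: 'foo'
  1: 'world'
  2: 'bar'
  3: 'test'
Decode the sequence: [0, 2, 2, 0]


Look up each index in the dictionary:
  0 -> 'foo'
  2 -> 'bar'
  2 -> 'bar'
  0 -> 'foo'

Decoded: "foo bar bar foo"


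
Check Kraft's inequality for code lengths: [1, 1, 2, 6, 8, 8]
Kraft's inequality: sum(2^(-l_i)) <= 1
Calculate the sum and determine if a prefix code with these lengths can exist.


Sum = 2^(-1) + 2^(-1) + 2^(-2) + 2^(-6) + 2^(-8) + 2^(-8)
    = 0.5 + 0.5 + 0.25 + 0.015625 + 0.00390625 + 0.00390625
    = 326/256 = 1.2734375
Since 1.2734375 > 1, Kraft's inequality is NOT satisfied.
A prefix code with these lengths CANNOT exist.

Kraft sum = 1.2734375. Not satisfied.


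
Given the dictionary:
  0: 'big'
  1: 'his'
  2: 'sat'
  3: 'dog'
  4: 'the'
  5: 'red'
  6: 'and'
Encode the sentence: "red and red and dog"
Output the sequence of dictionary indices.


Look up each word in the dictionary:
  'red' -> 5
  'and' -> 6
  'red' -> 5
  'and' -> 6
  'dog' -> 3

Encoded: [5, 6, 5, 6, 3]


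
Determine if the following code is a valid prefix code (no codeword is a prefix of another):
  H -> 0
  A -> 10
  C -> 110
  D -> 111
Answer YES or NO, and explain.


Checking each pair (does one codeword prefix another?):
  H='0' vs A='10': no prefix
  H='0' vs C='110': no prefix
  H='0' vs D='111': no prefix
  A='10' vs H='0': no prefix
  A='10' vs C='110': no prefix
  A='10' vs D='111': no prefix
  C='110' vs H='0': no prefix
  C='110' vs A='10': no prefix
  C='110' vs D='111': no prefix
  D='111' vs H='0': no prefix
  D='111' vs A='10': no prefix
  D='111' vs C='110': no prefix
No violation found over all pairs.

YES -- this is a valid prefix code. No codeword is a prefix of any other codeword.


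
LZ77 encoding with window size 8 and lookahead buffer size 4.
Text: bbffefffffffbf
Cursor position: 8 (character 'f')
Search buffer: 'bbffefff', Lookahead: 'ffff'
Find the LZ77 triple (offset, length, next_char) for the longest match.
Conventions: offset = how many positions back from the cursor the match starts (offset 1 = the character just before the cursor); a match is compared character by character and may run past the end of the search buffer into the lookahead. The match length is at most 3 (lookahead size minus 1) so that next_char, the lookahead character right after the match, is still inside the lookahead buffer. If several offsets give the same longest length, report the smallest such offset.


Try each offset into the search buffer:
  offset=1 (pos 7, char 'f'): match length 3
  offset=2 (pos 6, char 'f'): match length 3
  offset=3 (pos 5, char 'f'): match length 3
  offset=4 (pos 4, char 'e'): match length 0
  offset=5 (pos 3, char 'f'): match length 1
  offset=6 (pos 2, char 'f'): match length 2
  offset=7 (pos 1, char 'b'): match length 0
  offset=8 (pos 0, char 'b'): match length 0
Longest match has length 3, found at offsets 1, 2, 3; take the smallest, offset 1.
next_char = character at position 8 + 3 = 11 -> 'f'

Best match: offset=1, length=3 (matching 'fff' starting at position 7)
LZ77 triple: (1, 3, 'f')


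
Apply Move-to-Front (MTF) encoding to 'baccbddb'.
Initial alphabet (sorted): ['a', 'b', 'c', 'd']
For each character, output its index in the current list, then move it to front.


MTF encoding:
'b': index 1 in ['a', 'b', 'c', 'd'] -> ['b', 'a', 'c', 'd']
'a': index 1 in ['b', 'a', 'c', 'd'] -> ['a', 'b', 'c', 'd']
'c': index 2 in ['a', 'b', 'c', 'd'] -> ['c', 'a', 'b', 'd']
'c': index 0 in ['c', 'a', 'b', 'd'] -> ['c', 'a', 'b', 'd']
'b': index 2 in ['c', 'a', 'b', 'd'] -> ['b', 'c', 'a', 'd']
'd': index 3 in ['b', 'c', 'a', 'd'] -> ['d', 'b', 'c', 'a']
'd': index 0 in ['d', 'b', 'c', 'a'] -> ['d', 'b', 'c', 'a']
'b': index 1 in ['d', 'b', 'c', 'a'] -> ['b', 'd', 'c', 'a']


Output: [1, 1, 2, 0, 2, 3, 0, 1]


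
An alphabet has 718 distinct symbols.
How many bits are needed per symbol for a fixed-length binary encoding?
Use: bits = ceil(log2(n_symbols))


log2(718) = 9.4878
Bracket: 2^9 = 512 < 718 <= 2^10 = 1024
So ceil(log2(718)) = 10

bits = ceil(log2(718)) = ceil(9.4878) = 10 bits


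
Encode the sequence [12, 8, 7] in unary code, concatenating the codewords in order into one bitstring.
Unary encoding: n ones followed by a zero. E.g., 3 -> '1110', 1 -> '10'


Encode each number as n ones followed by a terminating 0:
  12 -> 1111111111110 (13 bits)
  8 -> 111111110 (9 bits)
  7 -> 11111110 (8 bits)
Total length = 13 + 9 + 8 = 30 bits.

Unary([12, 8, 7]) = 111111111111011111111011111110 (30 bits)


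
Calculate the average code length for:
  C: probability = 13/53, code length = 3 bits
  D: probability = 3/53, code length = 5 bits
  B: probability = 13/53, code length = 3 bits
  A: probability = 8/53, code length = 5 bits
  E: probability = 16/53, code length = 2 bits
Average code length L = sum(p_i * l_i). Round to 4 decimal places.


Weighted contributions p_i * l_i:
  C: (13/53) * 3 = 39/53
  D: (3/53) * 5 = 15/53
  B: (13/53) * 3 = 39/53
  A: (8/53) * 5 = 40/53
  E: (16/53) * 2 = 32/53
Sum = (39 + 15 + 39 + 40 + 32)/53 = 165/53

L = 165/53 = 3.1132 bits/symbol


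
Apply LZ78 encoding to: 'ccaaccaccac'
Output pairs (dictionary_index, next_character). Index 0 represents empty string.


LZ78 encoding steps:
Dictionary: {0: ''}
Step 1: w='' (idx 0), next='c' -> output (0, 'c'), add 'c' as idx 1
Step 2: w='c' (idx 1), next='a' -> output (1, 'a'), add 'ca' as idx 2
Step 3: w='' (idx 0), next='a' -> output (0, 'a'), add 'a' as idx 3
Step 4: w='c' (idx 1), next='c' -> output (1, 'c'), add 'cc' as idx 4
Step 5: w='a' (idx 3), next='c' -> output (3, 'c'), add 'ac' as idx 5
Step 6: w='ca' (idx 2), next='c' -> output (2, 'c'), add 'cac' as idx 6


Encoded: [(0, 'c'), (1, 'a'), (0, 'a'), (1, 'c'), (3, 'c'), (2, 'c')]


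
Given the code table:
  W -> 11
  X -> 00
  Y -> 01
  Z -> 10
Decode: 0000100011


Decoding:
00 -> X
00 -> X
10 -> Z
00 -> X
11 -> W


Result: XXZXW


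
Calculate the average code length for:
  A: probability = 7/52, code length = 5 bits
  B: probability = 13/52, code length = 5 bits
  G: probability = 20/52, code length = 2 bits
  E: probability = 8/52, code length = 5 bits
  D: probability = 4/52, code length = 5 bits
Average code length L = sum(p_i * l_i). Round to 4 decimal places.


Weighted contributions p_i * l_i:
  A: (7/52) * 5 = 35/52
  B: (13/52) * 5 = 65/52
  G: (20/52) * 2 = 40/52
  E: (8/52) * 5 = 40/52
  D: (4/52) * 5 = 20/52
Sum = (35 + 65 + 40 + 40 + 20)/52 = 200/52

L = 200/52 = 3.8462 bits/symbol


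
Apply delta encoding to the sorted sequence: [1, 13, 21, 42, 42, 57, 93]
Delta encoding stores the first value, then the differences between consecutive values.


First value: 1
Deltas:
  13 - 1 = 12
  21 - 13 = 8
  42 - 21 = 21
  42 - 42 = 0
  57 - 42 = 15
  93 - 57 = 36


Delta encoded: [1, 12, 8, 21, 0, 15, 36]


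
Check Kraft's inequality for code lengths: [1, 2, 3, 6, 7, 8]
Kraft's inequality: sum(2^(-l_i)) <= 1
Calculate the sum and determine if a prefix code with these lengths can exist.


Sum = 2^(-1) + 2^(-2) + 2^(-3) + 2^(-6) + 2^(-7) + 2^(-8)
    = 0.5 + 0.25 + 0.125 + 0.015625 + 0.0078125 + 0.00390625
    = 231/256 = 0.90234375
Since 0.90234375 <= 1, Kraft's inequality IS satisfied.
A prefix code with these lengths CAN exist.

Kraft sum = 0.90234375. Satisfied.


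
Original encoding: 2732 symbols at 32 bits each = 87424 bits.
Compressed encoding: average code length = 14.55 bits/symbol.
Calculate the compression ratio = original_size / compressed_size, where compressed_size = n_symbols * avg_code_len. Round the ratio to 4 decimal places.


original_size = n_symbols * orig_bits = 2732 * 32 = 87424 bits
compressed_size = n_symbols * avg_code_len = 2732 * 14.55 = 39750.6 bits
ratio = original_size / compressed_size = 87424 / 39750.6 = 2.1993

Compression ratio = 2.1993


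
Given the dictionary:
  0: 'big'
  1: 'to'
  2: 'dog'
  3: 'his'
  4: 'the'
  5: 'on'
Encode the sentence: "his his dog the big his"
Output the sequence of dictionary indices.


Look up each word in the dictionary:
  'his' -> 3
  'his' -> 3
  'dog' -> 2
  'the' -> 4
  'big' -> 0
  'his' -> 3

Encoded: [3, 3, 2, 4, 0, 3]


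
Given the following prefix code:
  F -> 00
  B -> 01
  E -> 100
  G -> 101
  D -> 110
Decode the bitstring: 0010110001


Decoding step by step:
Bits 00 -> F
Bits 101 -> G
Bits 100 -> E
Bits 01 -> B


Decoded message: FGEB


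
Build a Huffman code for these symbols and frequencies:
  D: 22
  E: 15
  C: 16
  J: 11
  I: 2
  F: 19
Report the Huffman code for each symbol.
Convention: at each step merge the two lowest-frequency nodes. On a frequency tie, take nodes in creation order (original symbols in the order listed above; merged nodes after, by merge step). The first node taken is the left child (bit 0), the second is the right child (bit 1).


Huffman tree construction:
Step 1: Merge I(2) + J(11) = 13
Step 2: Merge (I+J)(13) + E(15) = 28
Step 3: Merge C(16) + F(19) = 35
Step 4: Merge D(22) + ((I+J)+E)(28) = 50
Step 5: Merge (C+F)(35) + (D+((I+J)+E))(50) = 85
Read each symbol's code off the tree from the root (left child = 0, right child = 1).

Codes:
  D: 10 (length 2)
  E: 111 (length 3)
  C: 00 (length 2)
  J: 1101 (length 4)
  I: 1100 (length 4)
  F: 01 (length 2)
Average code length: 211/85 = 2.4824 bits/symbol


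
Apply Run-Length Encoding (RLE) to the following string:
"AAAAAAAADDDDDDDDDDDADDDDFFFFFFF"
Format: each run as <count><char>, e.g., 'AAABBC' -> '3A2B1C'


Scanning runs left to right:
  i=0: run of 'A' x 8 -> '8A'
  i=8: run of 'D' x 11 -> '11D'
  i=19: run of 'A' x 1 -> '1A'
  i=20: run of 'D' x 4 -> '4D'
  i=24: run of 'F' x 7 -> '7F'

RLE = 8A11D1A4D7F


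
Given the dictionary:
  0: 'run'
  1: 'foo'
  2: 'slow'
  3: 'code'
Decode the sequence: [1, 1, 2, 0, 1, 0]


Look up each index in the dictionary:
  1 -> 'foo'
  1 -> 'foo'
  2 -> 'slow'
  0 -> 'run'
  1 -> 'foo'
  0 -> 'run'

Decoded: "foo foo slow run foo run"


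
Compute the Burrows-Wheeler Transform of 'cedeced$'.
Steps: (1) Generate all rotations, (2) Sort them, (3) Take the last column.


Rotations (sorted):
  0: $cedeced -> last char: d
  1: ced$cede -> last char: e
  2: cedeced$ -> last char: $
  3: d$cedece -> last char: e
  4: deced$ce -> last char: e
  5: eced$ced -> last char: d
  6: ed$cedec -> last char: c
  7: edeced$c -> last char: c


BWT = de$eedcc


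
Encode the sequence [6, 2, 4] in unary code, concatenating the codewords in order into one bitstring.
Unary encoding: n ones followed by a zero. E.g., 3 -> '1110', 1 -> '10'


Encode each number as n ones followed by a terminating 0:
  6 -> 1111110 (7 bits)
  2 -> 110 (3 bits)
  4 -> 11110 (5 bits)
Total length = 7 + 3 + 5 = 15 bits.

Unary([6, 2, 4]) = 111111011011110 (15 bits)


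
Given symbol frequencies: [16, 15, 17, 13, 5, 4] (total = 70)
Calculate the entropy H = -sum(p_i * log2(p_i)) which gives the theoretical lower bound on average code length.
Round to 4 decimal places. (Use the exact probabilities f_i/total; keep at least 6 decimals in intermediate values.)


Per-symbol terms -p_i * log2(p_i) with p_i = f_i/70:
  p = 16/70 = 0.228571: log2(p) = -2.129283, -p*log2(p) = 0.486693
  p = 15/70 = 0.214286: log2(p) = -2.222392, -p*log2(p) = 0.476227
  p = 17/70 = 0.242857: log2(p) = -2.041820, -p*log2(p) = 0.495871
  p = 13/70 = 0.185714: log2(p) = -2.428843, -p*log2(p) = 0.451071
  p = 5/70 = 0.071429: log2(p) = -3.807355, -p*log2(p) = 0.271954
  p = 4/70 = 0.057143: log2(p) = -4.129283, -p*log2(p) = 0.235959
H = 0.486693 + 0.476227 + 0.495871 + 0.451071 + 0.271954 + 0.235959 = 2.417775

H = 2.4178 bits/symbol


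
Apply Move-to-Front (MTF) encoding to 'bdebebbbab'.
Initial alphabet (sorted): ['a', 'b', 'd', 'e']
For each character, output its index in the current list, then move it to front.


MTF encoding:
'b': index 1 in ['a', 'b', 'd', 'e'] -> ['b', 'a', 'd', 'e']
'd': index 2 in ['b', 'a', 'd', 'e'] -> ['d', 'b', 'a', 'e']
'e': index 3 in ['d', 'b', 'a', 'e'] -> ['e', 'd', 'b', 'a']
'b': index 2 in ['e', 'd', 'b', 'a'] -> ['b', 'e', 'd', 'a']
'e': index 1 in ['b', 'e', 'd', 'a'] -> ['e', 'b', 'd', 'a']
'b': index 1 in ['e', 'b', 'd', 'a'] -> ['b', 'e', 'd', 'a']
'b': index 0 in ['b', 'e', 'd', 'a'] -> ['b', 'e', 'd', 'a']
'b': index 0 in ['b', 'e', 'd', 'a'] -> ['b', 'e', 'd', 'a']
'a': index 3 in ['b', 'e', 'd', 'a'] -> ['a', 'b', 'e', 'd']
'b': index 1 in ['a', 'b', 'e', 'd'] -> ['b', 'a', 'e', 'd']


Output: [1, 2, 3, 2, 1, 1, 0, 0, 3, 1]


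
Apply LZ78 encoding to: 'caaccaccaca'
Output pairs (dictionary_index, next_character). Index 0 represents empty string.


LZ78 encoding steps:
Dictionary: {0: ''}
Step 1: w='' (idx 0), next='c' -> output (0, 'c'), add 'c' as idx 1
Step 2: w='' (idx 0), next='a' -> output (0, 'a'), add 'a' as idx 2
Step 3: w='a' (idx 2), next='c' -> output (2, 'c'), add 'ac' as idx 3
Step 4: w='c' (idx 1), next='a' -> output (1, 'a'), add 'ca' as idx 4
Step 5: w='c' (idx 1), next='c' -> output (1, 'c'), add 'cc' as idx 5
Step 6: w='ac' (idx 3), next='a' -> output (3, 'a'), add 'aca' as idx 6


Encoded: [(0, 'c'), (0, 'a'), (2, 'c'), (1, 'a'), (1, 'c'), (3, 'a')]


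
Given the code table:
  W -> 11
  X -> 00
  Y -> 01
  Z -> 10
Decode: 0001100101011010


Decoding:
00 -> X
01 -> Y
10 -> Z
01 -> Y
01 -> Y
01 -> Y
10 -> Z
10 -> Z


Result: XYZYYYZZ


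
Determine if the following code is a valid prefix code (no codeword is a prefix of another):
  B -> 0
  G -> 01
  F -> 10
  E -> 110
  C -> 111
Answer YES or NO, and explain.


Checking each pair (does one codeword prefix another?):
  B='0' vs G='01': prefix -- VIOLATION

NO -- this is NOT a valid prefix code. B (0) is a prefix of G (01).


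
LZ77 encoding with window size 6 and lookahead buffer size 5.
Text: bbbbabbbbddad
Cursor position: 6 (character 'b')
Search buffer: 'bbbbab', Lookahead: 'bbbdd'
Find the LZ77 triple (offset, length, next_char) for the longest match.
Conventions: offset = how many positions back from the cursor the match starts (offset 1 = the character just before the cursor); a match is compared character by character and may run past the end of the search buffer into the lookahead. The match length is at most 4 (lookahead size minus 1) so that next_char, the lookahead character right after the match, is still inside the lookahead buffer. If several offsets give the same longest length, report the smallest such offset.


Try each offset into the search buffer:
  offset=1 (pos 5, char 'b'): match length 3
  offset=2 (pos 4, char 'a'): match length 0
  offset=3 (pos 3, char 'b'): match length 1
  offset=4 (pos 2, char 'b'): match length 2
  offset=5 (pos 1, char 'b'): match length 3
  offset=6 (pos 0, char 'b'): match length 3
Longest match has length 3, found at offsets 1, 5, 6; take the smallest, offset 1.
next_char = character at position 6 + 3 = 9 -> 'd'

Best match: offset=1, length=3 (matching 'bbb' starting at position 5)
LZ77 triple: (1, 3, 'd')


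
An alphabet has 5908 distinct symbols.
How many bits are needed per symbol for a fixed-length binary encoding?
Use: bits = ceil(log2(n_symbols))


log2(5908) = 12.5285
Bracket: 2^12 = 4096 < 5908 <= 2^13 = 8192
So ceil(log2(5908)) = 13

bits = ceil(log2(5908)) = ceil(12.5285) = 13 bits


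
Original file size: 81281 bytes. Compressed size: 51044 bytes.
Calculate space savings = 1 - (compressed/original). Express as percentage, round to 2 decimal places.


ratio = compressed/original = 51044/81281 = 0.627994
savings = 1 - ratio = 1 - 0.627994 = 0.372006
as a percentage: 0.372006 * 100 = 37.2%

Space savings = 1 - 51044/81281 = 37.2%


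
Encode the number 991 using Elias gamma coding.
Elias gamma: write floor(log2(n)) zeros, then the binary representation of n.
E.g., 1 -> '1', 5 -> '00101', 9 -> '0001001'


num_bits = floor(log2(991)) + 1 = 10
leading_zeros = num_bits - 1 = 9
binary(991) = 1111011111

Elias gamma(991) = '000000000' + '1111011111' = 0000000001111011111 (19 bits)


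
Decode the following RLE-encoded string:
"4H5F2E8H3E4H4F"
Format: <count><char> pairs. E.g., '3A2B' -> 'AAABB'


Expanding each <count><char> pair:
  4H -> 'HHHH'
  5F -> 'FFFFF'
  2E -> 'EE'
  8H -> 'HHHHHHHH'
  3E -> 'EEE'
  4H -> 'HHHH'
  4F -> 'FFFF'

Decoded = HHHHFFFFFEEHHHHHHHHEEEHHHHFFFF


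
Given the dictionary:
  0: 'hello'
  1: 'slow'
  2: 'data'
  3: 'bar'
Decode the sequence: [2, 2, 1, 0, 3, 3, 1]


Look up each index in the dictionary:
  2 -> 'data'
  2 -> 'data'
  1 -> 'slow'
  0 -> 'hello'
  3 -> 'bar'
  3 -> 'bar'
  1 -> 'slow'

Decoded: "data data slow hello bar bar slow"


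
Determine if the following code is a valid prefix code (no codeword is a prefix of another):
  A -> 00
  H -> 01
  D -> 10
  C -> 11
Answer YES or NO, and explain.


Checking each pair (does one codeword prefix another?):
  A='00' vs H='01': no prefix
  A='00' vs D='10': no prefix
  A='00' vs C='11': no prefix
  H='01' vs A='00': no prefix
  H='01' vs D='10': no prefix
  H='01' vs C='11': no prefix
  D='10' vs A='00': no prefix
  D='10' vs H='01': no prefix
  D='10' vs C='11': no prefix
  C='11' vs A='00': no prefix
  C='11' vs H='01': no prefix
  C='11' vs D='10': no prefix
No violation found over all pairs.

YES -- this is a valid prefix code. No codeword is a prefix of any other codeword.


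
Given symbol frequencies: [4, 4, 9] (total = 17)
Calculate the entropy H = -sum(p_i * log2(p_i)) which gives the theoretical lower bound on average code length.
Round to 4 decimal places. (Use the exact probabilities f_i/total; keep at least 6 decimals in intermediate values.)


Per-symbol terms -p_i * log2(p_i) with p_i = f_i/17:
  p = 4/17 = 0.235294: log2(p) = -2.087463, -p*log2(p) = 0.491168
  p = 4/17 = 0.235294: log2(p) = -2.087463, -p*log2(p) = 0.491168
  p = 9/17 = 0.529412: log2(p) = -0.917538, -p*log2(p) = 0.485755
H = 0.491168 + 0.491168 + 0.485755 = 1.468091

H = 1.4681 bits/symbol


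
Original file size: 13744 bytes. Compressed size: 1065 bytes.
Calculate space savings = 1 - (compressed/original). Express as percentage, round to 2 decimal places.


ratio = compressed/original = 1065/13744 = 0.077488
savings = 1 - ratio = 1 - 0.077488 = 0.922512
as a percentage: 0.922512 * 100 = 92.25%

Space savings = 1 - 1065/13744 = 92.25%


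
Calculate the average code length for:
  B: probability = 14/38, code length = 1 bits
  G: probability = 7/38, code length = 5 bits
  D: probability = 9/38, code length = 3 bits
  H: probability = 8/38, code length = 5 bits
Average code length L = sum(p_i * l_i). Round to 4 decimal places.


Weighted contributions p_i * l_i:
  B: (14/38) * 1 = 14/38
  G: (7/38) * 5 = 35/38
  D: (9/38) * 3 = 27/38
  H: (8/38) * 5 = 40/38
Sum = (14 + 35 + 27 + 40)/38 = 116/38

L = 116/38 = 3.0526 bits/symbol


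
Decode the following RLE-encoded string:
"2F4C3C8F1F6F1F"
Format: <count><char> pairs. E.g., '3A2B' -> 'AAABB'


Expanding each <count><char> pair:
  2F -> 'FF'
  4C -> 'CCCC'
  3C -> 'CCC'
  8F -> 'FFFFFFFF'
  1F -> 'F'
  6F -> 'FFFFFF'
  1F -> 'F'

Decoded = FFCCCCCCCFFFFFFFFFFFFFFFF


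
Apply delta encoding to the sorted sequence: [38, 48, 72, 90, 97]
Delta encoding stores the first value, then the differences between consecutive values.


First value: 38
Deltas:
  48 - 38 = 10
  72 - 48 = 24
  90 - 72 = 18
  97 - 90 = 7


Delta encoded: [38, 10, 24, 18, 7]


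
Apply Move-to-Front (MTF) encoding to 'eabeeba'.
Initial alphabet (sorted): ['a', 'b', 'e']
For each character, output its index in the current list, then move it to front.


MTF encoding:
'e': index 2 in ['a', 'b', 'e'] -> ['e', 'a', 'b']
'a': index 1 in ['e', 'a', 'b'] -> ['a', 'e', 'b']
'b': index 2 in ['a', 'e', 'b'] -> ['b', 'a', 'e']
'e': index 2 in ['b', 'a', 'e'] -> ['e', 'b', 'a']
'e': index 0 in ['e', 'b', 'a'] -> ['e', 'b', 'a']
'b': index 1 in ['e', 'b', 'a'] -> ['b', 'e', 'a']
'a': index 2 in ['b', 'e', 'a'] -> ['a', 'b', 'e']


Output: [2, 1, 2, 2, 0, 1, 2]


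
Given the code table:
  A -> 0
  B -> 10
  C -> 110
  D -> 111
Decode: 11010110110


Decoding:
110 -> C
10 -> B
110 -> C
110 -> C


Result: CBCC


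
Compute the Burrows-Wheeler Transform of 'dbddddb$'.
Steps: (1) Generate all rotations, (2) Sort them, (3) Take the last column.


Rotations (sorted):
  0: $dbddddb -> last char: b
  1: b$dbdddd -> last char: d
  2: bddddb$d -> last char: d
  3: db$dbddd -> last char: d
  4: dbddddb$ -> last char: $
  5: ddb$dbdd -> last char: d
  6: dddb$dbd -> last char: d
  7: ddddb$db -> last char: b


BWT = bddd$ddb


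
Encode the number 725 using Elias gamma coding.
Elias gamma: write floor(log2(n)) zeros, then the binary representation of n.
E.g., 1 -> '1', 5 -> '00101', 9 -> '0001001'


num_bits = floor(log2(725)) + 1 = 10
leading_zeros = num_bits - 1 = 9
binary(725) = 1011010101

Elias gamma(725) = '000000000' + '1011010101' = 0000000001011010101 (19 bits)


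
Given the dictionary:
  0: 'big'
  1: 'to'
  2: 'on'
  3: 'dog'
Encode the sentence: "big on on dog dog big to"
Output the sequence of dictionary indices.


Look up each word in the dictionary:
  'big' -> 0
  'on' -> 2
  'on' -> 2
  'dog' -> 3
  'dog' -> 3
  'big' -> 0
  'to' -> 1

Encoded: [0, 2, 2, 3, 3, 0, 1]


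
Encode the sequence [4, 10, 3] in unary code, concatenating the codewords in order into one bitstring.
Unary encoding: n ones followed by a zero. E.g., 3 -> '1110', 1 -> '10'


Encode each number as n ones followed by a terminating 0:
  4 -> 11110 (5 bits)
  10 -> 11111111110 (11 bits)
  3 -> 1110 (4 bits)
Total length = 5 + 11 + 4 = 20 bits.

Unary([4, 10, 3]) = 11110111111111101110 (20 bits)


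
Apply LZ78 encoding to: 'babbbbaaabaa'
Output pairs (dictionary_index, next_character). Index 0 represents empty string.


LZ78 encoding steps:
Dictionary: {0: ''}
Step 1: w='' (idx 0), next='b' -> output (0, 'b'), add 'b' as idx 1
Step 2: w='' (idx 0), next='a' -> output (0, 'a'), add 'a' as idx 2
Step 3: w='b' (idx 1), next='b' -> output (1, 'b'), add 'bb' as idx 3
Step 4: w='bb' (idx 3), next='a' -> output (3, 'a'), add 'bba' as idx 4
Step 5: w='a' (idx 2), next='a' -> output (2, 'a'), add 'aa' as idx 5
Step 6: w='b' (idx 1), next='a' -> output (1, 'a'), add 'ba' as idx 6
Step 7: w='a' (idx 2), end of input -> output (2, '')


Encoded: [(0, 'b'), (0, 'a'), (1, 'b'), (3, 'a'), (2, 'a'), (1, 'a'), (2, '')]


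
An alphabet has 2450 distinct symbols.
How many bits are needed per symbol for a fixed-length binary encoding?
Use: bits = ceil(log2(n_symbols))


log2(2450) = 11.2586
Bracket: 2^11 = 2048 < 2450 <= 2^12 = 4096
So ceil(log2(2450)) = 12

bits = ceil(log2(2450)) = ceil(11.2586) = 12 bits


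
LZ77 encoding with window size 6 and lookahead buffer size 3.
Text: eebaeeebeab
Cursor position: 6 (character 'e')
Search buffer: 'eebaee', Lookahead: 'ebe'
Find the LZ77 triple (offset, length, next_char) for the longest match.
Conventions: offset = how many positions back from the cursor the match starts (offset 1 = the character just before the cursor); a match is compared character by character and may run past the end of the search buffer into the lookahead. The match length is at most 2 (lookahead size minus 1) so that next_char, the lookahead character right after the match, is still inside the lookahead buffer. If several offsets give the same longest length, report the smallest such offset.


Try each offset into the search buffer:
  offset=1 (pos 5, char 'e'): match length 1
  offset=2 (pos 4, char 'e'): match length 1
  offset=3 (pos 3, char 'a'): match length 0
  offset=4 (pos 2, char 'b'): match length 0
  offset=5 (pos 1, char 'e'): match length 2
  offset=6 (pos 0, char 'e'): match length 1
Longest match has length 2 at offset 5.
next_char = character at position 6 + 2 = 8 -> 'e'

Best match: offset=5, length=2 (matching 'eb' starting at position 1)
LZ77 triple: (5, 2, 'e')


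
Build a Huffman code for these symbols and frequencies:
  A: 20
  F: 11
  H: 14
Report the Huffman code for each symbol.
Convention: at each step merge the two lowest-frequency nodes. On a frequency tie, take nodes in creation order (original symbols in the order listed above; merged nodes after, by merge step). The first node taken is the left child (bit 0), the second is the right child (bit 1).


Huffman tree construction:
Step 1: Merge F(11) + H(14) = 25
Step 2: Merge A(20) + (F+H)(25) = 45
Read each symbol's code off the tree from the root (left child = 0, right child = 1).

Codes:
  A: 0 (length 1)
  F: 10 (length 2)
  H: 11 (length 2)
Average code length: 70/45 = 1.5556 bits/symbol


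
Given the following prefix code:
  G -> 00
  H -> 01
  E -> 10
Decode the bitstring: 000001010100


Decoding step by step:
Bits 00 -> G
Bits 00 -> G
Bits 01 -> H
Bits 01 -> H
Bits 01 -> H
Bits 00 -> G


Decoded message: GGHHHG


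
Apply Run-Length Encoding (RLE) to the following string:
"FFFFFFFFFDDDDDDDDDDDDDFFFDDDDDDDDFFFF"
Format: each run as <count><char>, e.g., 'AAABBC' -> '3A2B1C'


Scanning runs left to right:
  i=0: run of 'F' x 9 -> '9F'
  i=9: run of 'D' x 13 -> '13D'
  i=22: run of 'F' x 3 -> '3F'
  i=25: run of 'D' x 8 -> '8D'
  i=33: run of 'F' x 4 -> '4F'

RLE = 9F13D3F8D4F


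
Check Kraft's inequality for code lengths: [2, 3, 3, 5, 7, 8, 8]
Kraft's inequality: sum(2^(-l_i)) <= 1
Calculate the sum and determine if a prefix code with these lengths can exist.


Sum = 2^(-2) + 2^(-3) + 2^(-3) + 2^(-5) + 2^(-7) + 2^(-8) + 2^(-8)
    = 0.25 + 0.125 + 0.125 + 0.03125 + 0.0078125 + 0.00390625 + 0.00390625
    = 140/256 = 0.546875
Since 0.546875 <= 1, Kraft's inequality IS satisfied.
A prefix code with these lengths CAN exist.

Kraft sum = 0.546875. Satisfied.


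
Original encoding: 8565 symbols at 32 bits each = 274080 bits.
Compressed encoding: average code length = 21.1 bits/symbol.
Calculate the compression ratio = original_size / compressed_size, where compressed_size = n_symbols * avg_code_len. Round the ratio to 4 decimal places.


original_size = n_symbols * orig_bits = 8565 * 32 = 274080 bits
compressed_size = n_symbols * avg_code_len = 8565 * 21.1 = 180721.5 bits
ratio = original_size / compressed_size = 274080 / 180721.5 = 1.5166

Compression ratio = 1.5166


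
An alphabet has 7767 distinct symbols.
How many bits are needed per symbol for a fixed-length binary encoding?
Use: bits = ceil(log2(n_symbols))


log2(7767) = 12.9231
Bracket: 2^12 = 4096 < 7767 <= 2^13 = 8192
So ceil(log2(7767)) = 13

bits = ceil(log2(7767)) = ceil(12.9231) = 13 bits


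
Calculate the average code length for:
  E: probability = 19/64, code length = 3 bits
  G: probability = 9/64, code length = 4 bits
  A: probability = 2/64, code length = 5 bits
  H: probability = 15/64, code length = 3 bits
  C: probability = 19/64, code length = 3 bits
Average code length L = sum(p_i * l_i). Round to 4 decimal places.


Weighted contributions p_i * l_i:
  E: (19/64) * 3 = 57/64
  G: (9/64) * 4 = 36/64
  A: (2/64) * 5 = 10/64
  H: (15/64) * 3 = 45/64
  C: (19/64) * 3 = 57/64
Sum = (57 + 36 + 10 + 45 + 57)/64 = 205/64

L = 205/64 = 3.2031 bits/symbol


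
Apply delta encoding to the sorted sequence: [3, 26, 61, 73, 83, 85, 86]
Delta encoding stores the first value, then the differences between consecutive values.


First value: 3
Deltas:
  26 - 3 = 23
  61 - 26 = 35
  73 - 61 = 12
  83 - 73 = 10
  85 - 83 = 2
  86 - 85 = 1


Delta encoded: [3, 23, 35, 12, 10, 2, 1]


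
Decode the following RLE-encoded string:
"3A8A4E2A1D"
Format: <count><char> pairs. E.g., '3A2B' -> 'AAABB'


Expanding each <count><char> pair:
  3A -> 'AAA'
  8A -> 'AAAAAAAA'
  4E -> 'EEEE'
  2A -> 'AA'
  1D -> 'D'

Decoded = AAAAAAAAAAAEEEEAAD


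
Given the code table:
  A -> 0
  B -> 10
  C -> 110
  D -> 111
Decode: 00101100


Decoding:
0 -> A
0 -> A
10 -> B
110 -> C
0 -> A


Result: AABCA


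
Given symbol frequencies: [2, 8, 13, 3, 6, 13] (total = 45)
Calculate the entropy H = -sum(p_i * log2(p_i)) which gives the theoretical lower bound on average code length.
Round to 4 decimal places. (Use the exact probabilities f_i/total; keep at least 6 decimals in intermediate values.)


Per-symbol terms -p_i * log2(p_i) with p_i = f_i/45:
  p = 2/45 = 0.044444: log2(p) = -4.491853, -p*log2(p) = 0.199638
  p = 8/45 = 0.177778: log2(p) = -2.491853, -p*log2(p) = 0.442996
  p = 13/45 = 0.288889: log2(p) = -1.791413, -p*log2(p) = 0.517519
  p = 3/45 = 0.066667: log2(p) = -3.906891, -p*log2(p) = 0.260459
  p = 6/45 = 0.133333: log2(p) = -2.906891, -p*log2(p) = 0.387585
  p = 13/45 = 0.288889: log2(p) = -1.791413, -p*log2(p) = 0.517519
H = 0.199638 + 0.442996 + 0.517519 + 0.260459 + 0.387585 + 0.517519 = 2.325716

H = 2.3257 bits/symbol


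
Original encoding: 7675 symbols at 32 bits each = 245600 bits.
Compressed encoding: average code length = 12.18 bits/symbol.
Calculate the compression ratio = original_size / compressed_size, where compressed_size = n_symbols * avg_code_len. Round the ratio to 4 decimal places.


original_size = n_symbols * orig_bits = 7675 * 32 = 245600 bits
compressed_size = n_symbols * avg_code_len = 7675 * 12.18 = 93481.5 bits
ratio = original_size / compressed_size = 245600 / 93481.5 = 2.6273

Compression ratio = 2.6273


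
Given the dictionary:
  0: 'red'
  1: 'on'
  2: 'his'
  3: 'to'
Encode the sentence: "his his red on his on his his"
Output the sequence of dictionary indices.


Look up each word in the dictionary:
  'his' -> 2
  'his' -> 2
  'red' -> 0
  'on' -> 1
  'his' -> 2
  'on' -> 1
  'his' -> 2
  'his' -> 2

Encoded: [2, 2, 0, 1, 2, 1, 2, 2]


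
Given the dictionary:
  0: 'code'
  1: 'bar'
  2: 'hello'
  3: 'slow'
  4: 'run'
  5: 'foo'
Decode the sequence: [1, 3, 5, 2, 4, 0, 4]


Look up each index in the dictionary:
  1 -> 'bar'
  3 -> 'slow'
  5 -> 'foo'
  2 -> 'hello'
  4 -> 'run'
  0 -> 'code'
  4 -> 'run'

Decoded: "bar slow foo hello run code run"


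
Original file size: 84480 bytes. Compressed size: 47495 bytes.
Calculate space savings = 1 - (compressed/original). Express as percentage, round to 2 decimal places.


ratio = compressed/original = 47495/84480 = 0.562204
savings = 1 - ratio = 1 - 0.562204 = 0.437796
as a percentage: 0.437796 * 100 = 43.78%

Space savings = 1 - 47495/84480 = 43.78%


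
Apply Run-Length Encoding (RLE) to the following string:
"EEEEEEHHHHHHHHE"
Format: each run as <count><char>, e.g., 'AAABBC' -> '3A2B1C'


Scanning runs left to right:
  i=0: run of 'E' x 6 -> '6E'
  i=6: run of 'H' x 8 -> '8H'
  i=14: run of 'E' x 1 -> '1E'

RLE = 6E8H1E
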